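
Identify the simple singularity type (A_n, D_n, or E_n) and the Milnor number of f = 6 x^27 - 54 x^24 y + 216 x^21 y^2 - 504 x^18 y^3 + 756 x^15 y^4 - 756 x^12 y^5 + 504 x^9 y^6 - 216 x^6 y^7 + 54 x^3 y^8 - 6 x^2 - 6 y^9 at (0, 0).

The Hessian of f at 0 is [[-12, 0], [0, 0]] with rank 1, so corank 1. A Groebner basis of the Jacobian ideal J(f) in C{x,y} is {y^8, x}; counting standard monomials gives mu = 8. Corank 1: A-series; mu = 8 gives A_8.

Type A_8, Milnor number mu = 8.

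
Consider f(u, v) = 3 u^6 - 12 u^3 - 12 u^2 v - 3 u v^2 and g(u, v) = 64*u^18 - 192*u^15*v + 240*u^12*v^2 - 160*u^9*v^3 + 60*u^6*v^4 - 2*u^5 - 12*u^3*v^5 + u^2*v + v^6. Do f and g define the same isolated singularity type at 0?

The Hessian of f at 0 is [[0, 0], [0, 0]] with rank 0, so corank 2. A Groebner basis of the Jacobian ideal J(f) in C{u,v} is {32*u*v/3 + v^5 + 16*v^2/3, u*v^2 + v^3/2, u^2 + u*v/2}; counting standard monomials gives mu = 7. Corank 2; j^3 = -3*u*(2*u + v)^2 has shape L^2 M (L != M), so D-series; mu = 7 gives D_7. The Hessian of g at 0 is [[0, 0], [0, 0]] with rank 0, so corank 2. A Groebner basis of the Jacobian ideal J(g) in C{u,v} is {u^2/6 + v^5, u^3, u*v}; counting standard monomials gives mu = 7. Corank 2; j^3 = u^2*v has shape L^2 M (L != M), so D-series; mu = 7 gives D_7. Both have type D_7, hence right-equivalent.

Yes.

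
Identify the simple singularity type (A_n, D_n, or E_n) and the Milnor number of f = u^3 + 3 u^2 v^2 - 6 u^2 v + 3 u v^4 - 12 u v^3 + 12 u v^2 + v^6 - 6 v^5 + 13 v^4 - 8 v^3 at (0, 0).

The Hessian of f at 0 has rank 0. Corank 2; j^3 = (u - 2*v)^3 is a perfect cube, so E-series; the 4-jet and mu = 6 give E_6.

Type E6, Milnor number mu = 6.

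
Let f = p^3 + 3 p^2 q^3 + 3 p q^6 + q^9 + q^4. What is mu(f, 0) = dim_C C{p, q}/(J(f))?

The Hessian of f at 0 has rank 0. Corank 2; j^3 = p^3 is a perfect cube, so E-series; the 4-jet and mu = 6 give E_6.

6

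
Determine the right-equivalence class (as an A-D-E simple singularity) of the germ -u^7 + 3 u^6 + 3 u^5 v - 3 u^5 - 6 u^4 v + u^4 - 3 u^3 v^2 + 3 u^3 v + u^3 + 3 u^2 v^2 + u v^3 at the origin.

E_{7}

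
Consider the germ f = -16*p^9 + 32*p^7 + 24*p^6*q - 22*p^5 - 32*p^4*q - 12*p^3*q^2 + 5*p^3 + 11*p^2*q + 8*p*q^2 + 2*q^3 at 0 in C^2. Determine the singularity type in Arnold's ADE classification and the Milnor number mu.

The Hessian of f at 0 has rank 0. Corank 2; j^3 = (p + q)*(5*p^2 + 6*p*q + 2*q^2) splits into three distinct lines over C (the quadratic factor has nonzero discriminant), so D_4.

Type D_{4}, Milnor number mu = 4.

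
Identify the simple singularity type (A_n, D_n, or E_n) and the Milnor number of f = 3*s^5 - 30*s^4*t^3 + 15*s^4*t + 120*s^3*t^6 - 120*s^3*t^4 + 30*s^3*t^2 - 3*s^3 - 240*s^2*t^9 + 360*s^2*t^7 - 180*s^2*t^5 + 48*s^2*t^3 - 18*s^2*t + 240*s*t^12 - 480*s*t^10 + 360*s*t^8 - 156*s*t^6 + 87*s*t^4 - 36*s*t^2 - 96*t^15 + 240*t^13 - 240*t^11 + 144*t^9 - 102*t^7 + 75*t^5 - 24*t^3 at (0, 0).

Type E_8, Milnor number mu = 8.

The Hessian of f at 0 has rank 0. Corank 2; j^3 = -3*(s + 2*t)^3 is a perfect cube, so E-series; the 5-jet and mu = 8 give E_8.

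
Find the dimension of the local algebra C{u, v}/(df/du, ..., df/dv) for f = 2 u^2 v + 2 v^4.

5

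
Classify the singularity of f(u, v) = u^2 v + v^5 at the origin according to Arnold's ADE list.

D6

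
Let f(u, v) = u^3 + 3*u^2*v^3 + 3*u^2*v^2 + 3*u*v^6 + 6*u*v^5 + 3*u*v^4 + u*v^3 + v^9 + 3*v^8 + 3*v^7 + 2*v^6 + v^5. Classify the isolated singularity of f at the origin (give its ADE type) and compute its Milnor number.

Type E_{7}, Milnor number mu = 7.

The Hessian of f at 0 has rank 0. Corank 2; j^3 = u^3 is a perfect cube, so E-series; the 4-jet and mu = 7 give E_7.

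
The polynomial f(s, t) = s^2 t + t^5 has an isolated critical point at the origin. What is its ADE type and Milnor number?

Type D_6, Milnor number mu = 6.

The Hessian of f at 0 has rank 0. Corank 2; j^3 = s^2*t has shape L^2 M (L != M), so D-series; mu = 6 gives D_6.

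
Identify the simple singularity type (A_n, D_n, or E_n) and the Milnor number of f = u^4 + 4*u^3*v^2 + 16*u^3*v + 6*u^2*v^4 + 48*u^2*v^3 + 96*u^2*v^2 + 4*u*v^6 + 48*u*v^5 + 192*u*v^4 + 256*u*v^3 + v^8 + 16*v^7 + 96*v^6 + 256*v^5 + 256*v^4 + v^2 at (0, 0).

Type A_3, Milnor number mu = 3.

The Hessian of f at 0 is [[0, 0], [0, 2]] with rank 1, so corank 1. A Groebner basis of the Jacobian ideal J(f) in C{u,v} is {u^3, v}; counting standard monomials gives mu = 3. Corank 1: A-series; mu = 3 gives A_3.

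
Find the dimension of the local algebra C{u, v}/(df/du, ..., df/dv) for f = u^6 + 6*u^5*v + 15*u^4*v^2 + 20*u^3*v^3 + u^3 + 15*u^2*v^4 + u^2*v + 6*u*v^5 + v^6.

7

The Hessian of f at 0 has rank 0. Corank 2; j^3 = u^2*(u + v) has shape L^2 M (L != M), so D-series; mu = 7 gives D_7.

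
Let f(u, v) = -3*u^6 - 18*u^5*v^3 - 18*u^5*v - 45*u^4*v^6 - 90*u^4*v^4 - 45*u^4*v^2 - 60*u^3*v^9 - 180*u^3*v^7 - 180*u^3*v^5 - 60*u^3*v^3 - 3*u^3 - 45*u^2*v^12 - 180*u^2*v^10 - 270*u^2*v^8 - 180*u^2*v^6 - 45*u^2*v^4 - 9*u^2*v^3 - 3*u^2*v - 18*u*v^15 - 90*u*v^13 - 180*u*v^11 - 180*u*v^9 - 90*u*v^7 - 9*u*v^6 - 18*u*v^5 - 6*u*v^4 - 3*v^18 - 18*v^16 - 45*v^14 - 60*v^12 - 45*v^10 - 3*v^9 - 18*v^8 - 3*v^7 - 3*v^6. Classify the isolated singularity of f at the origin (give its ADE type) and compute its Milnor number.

Type D_{7}, Milnor number mu = 7.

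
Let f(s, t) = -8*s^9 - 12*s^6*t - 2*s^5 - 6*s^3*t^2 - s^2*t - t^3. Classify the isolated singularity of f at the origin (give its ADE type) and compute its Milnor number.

Type D_{4}, Milnor number mu = 4.

The Hessian of f at 0 has rank 0. Corank 2; j^3 = -t*(s^2 + t^2) splits into three distinct lines over C (the quadratic factor has nonzero discriminant), so D_4.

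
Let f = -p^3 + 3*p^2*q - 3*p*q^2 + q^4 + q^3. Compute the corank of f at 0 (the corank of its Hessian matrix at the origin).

2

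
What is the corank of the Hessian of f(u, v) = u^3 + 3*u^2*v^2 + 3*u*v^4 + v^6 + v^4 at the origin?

Hessian at 0 has rank 0.

2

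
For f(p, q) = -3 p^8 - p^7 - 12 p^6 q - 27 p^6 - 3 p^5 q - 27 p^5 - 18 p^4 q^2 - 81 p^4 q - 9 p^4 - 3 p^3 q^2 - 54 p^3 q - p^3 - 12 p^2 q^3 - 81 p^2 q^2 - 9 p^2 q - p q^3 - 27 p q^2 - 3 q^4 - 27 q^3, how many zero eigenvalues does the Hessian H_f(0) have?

The Hessian at 0 is [[0, 0], [0, 0]] of rank 0; hence corank 2.

2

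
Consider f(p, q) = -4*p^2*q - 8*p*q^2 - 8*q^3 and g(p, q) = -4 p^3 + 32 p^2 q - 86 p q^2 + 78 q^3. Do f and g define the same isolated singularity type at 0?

The Hessian of f at 0 has rank 0. Corank 2; j^3 = -4*q*(p^2 + 2*p*q + 2*q^2) splits into three distinct lines over C (the quadratic factor has nonzero discriminant), so D_4. The Hessian of g at 0 has rank 0. Corank 2; j^3 = -2*(p - 3*q)*(2*p^2 - 10*p*q + 13*q^2) splits into three distinct lines over C (the quadratic factor has nonzero discriminant), so D_4. Both have type D_4, hence right-equivalent.

Yes.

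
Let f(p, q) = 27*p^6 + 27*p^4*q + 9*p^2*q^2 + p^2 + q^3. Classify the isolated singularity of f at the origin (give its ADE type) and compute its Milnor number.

Type A_2, Milnor number mu = 2.

The Hessian of f at 0 has rank 1. Corank 1: A-series; mu = 2 gives A_2.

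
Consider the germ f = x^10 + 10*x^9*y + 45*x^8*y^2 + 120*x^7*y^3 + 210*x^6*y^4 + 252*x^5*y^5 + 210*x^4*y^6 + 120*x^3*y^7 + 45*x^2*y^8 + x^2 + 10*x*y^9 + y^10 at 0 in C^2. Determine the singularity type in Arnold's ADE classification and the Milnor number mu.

Type A_9, Milnor number mu = 9.

The Hessian of f at 0 has rank 1. Corank 1: A-series; mu = 9 gives A_9.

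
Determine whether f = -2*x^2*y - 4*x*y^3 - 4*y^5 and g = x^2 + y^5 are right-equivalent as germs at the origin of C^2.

The Hessian of f at 0 has rank 0. Corank 2; j^3 = -2*x^2*y has shape L^2 M (L != M), so D-series; mu = 6 gives D_6. The Hessian of g at 0 has rank 1. Corank 1: A-series; mu = 4 gives A_4. f is D_6 but g is A_4, hence not right-equivalent.

No.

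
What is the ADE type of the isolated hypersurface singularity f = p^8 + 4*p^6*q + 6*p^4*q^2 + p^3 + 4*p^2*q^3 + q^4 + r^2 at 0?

The Hessian of f at 0 is [[0, 0, 0], [0, 0, 0], [0, 0, 2]] with rank 1, so corank 2. A Groebner basis of the Jacobian ideal J(f) in C{p,q,r} is {q^3, p^2, r}; counting standard monomials gives mu = 6. Corank 2; j^3 = p^3 is a perfect cube, so E-series; the 4-jet and mu = 6 give E_6.

E6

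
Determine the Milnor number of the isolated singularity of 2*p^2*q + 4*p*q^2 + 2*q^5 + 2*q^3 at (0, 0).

6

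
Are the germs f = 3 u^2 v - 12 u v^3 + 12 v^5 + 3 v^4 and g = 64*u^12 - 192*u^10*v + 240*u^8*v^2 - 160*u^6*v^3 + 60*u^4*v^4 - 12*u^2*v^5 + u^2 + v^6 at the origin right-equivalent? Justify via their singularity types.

No.

The Hessian of f at 0 has rank 0. Corank 2; j^3 = 3*u^2*v has shape L^2 M (L != M), so D-series; mu = 5 gives D_5. The Hessian of g at 0 has rank 1. Corank 1: A-series; mu = 5 gives A_5. f is D_5 but g is A_5, hence not right-equivalent.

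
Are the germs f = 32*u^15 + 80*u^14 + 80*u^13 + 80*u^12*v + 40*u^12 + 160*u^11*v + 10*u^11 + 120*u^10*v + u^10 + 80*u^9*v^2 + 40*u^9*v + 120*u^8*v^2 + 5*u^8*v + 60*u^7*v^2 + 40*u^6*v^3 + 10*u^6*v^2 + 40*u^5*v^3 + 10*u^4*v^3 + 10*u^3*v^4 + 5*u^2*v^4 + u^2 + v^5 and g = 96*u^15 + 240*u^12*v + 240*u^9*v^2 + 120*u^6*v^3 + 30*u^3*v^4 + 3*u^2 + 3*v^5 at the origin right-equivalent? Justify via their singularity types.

The Hessian of f at 0 is [[2, 0], [0, 0]] with rank 1, so corank 1. A Groebner basis of the Jacobian ideal J(f) in C{u,v} is {v^4, u}; counting standard monomials gives mu = 4. Corank 1: A-series; mu = 4 gives A_4. The Hessian of g at 0 is [[6, 0], [0, 0]] with rank 1, so corank 1. A Groebner basis of the Jacobian ideal J(g) in C{u,v} is {v^4, u}; counting standard monomials gives mu = 4. Corank 1: A-series; mu = 4 gives A_4. Both have type A_4, hence right-equivalent.

Yes.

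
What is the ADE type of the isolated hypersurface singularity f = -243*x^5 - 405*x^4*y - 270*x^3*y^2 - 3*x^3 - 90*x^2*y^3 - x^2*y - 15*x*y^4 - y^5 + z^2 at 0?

The Hessian of f at 0 is [[0, 0, 0], [0, 0, 0], [0, 0, 2]] with rank 1, so corank 2. A Groebner basis of the Jacobian ideal J(f) in C{x,y,z} is {-x*y/15 + y^4, x*y^2, x^2 + x*y/3, z}; counting standard monomials gives mu = 6. Corank 2; j^3 = -x^2*(3*x + y) has shape L^2 M (L != M), so D-series; mu = 6 gives D_6.

D_{6}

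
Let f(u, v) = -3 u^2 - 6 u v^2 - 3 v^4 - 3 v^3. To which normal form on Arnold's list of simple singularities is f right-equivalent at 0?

The Hessian of f at 0 has rank 1. Corank 1: A-series; mu = 2 gives A_2.

A_{2}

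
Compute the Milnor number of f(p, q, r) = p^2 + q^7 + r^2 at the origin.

6

The Hessian of f at 0 is [[2, 0, 0], [0, 0, 0], [0, 0, 2]] with rank 2, so corank 1. A Groebner basis of the Jacobian ideal J(f) in C{p,q,r} is {q^6, p, r}; counting standard monomials gives mu = 6. Corank 1: A-series; mu = 6 gives A_6.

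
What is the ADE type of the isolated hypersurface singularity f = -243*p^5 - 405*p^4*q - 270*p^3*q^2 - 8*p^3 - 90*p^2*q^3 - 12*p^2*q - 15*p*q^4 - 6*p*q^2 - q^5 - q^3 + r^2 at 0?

E_8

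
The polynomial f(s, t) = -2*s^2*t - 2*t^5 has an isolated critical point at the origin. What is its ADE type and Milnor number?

The Hessian of f at 0 has rank 0. Corank 2; j^3 = -2*s^2*t has shape L^2 M (L != M), so D-series; mu = 6 gives D_6.

Type D_6, Milnor number mu = 6.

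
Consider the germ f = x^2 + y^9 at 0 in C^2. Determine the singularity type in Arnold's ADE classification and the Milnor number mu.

Type A_8, Milnor number mu = 8.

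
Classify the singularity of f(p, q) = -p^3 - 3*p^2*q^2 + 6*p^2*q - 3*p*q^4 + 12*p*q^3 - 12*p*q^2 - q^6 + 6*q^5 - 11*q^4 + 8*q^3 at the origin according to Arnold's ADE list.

The Hessian of f at 0 is [[0, 0], [0, 0]] with rank 0, so corank 2. A Groebner basis of the Jacobian ideal J(f) in C{p,q} is {p^3 + 6*p^2 - 24*p*q + 24*q^2, p^2*q + 2*p^2 - 8*p*q + 8*q^2, p^2/2 + p*q^2 - 2*p*q + 2*q^2, q^3}; counting standard monomials gives mu = 6. Corank 2; j^3 = -(p - 2*q)^3 is a perfect cube, so E-series; the 4-jet and mu = 6 give E_6.

E_6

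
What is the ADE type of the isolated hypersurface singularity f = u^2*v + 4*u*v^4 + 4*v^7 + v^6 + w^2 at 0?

D7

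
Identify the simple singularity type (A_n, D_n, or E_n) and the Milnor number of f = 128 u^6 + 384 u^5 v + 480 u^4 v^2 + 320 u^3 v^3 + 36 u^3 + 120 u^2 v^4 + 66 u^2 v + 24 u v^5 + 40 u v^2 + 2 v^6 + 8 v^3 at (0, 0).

The Hessian of f at 0 is [[0, 0], [0, 0]] with rank 0, so corank 2. A Groebner basis of the Jacobian ideal J(f) in C{u,v} is {-243*u*v/4 + v^5 - 81*v^2/2, u*v^2 + 2*v^3/3, u^2 + 7*u*v/6 + v^2/3}; counting standard monomials gives mu = 7. Corank 2; j^3 = 2*(2*u + v)*(3*u + 2*v)^2 has shape L^2 M (L != M), so D-series; mu = 7 gives D_7.

Type D7, Milnor number mu = 7.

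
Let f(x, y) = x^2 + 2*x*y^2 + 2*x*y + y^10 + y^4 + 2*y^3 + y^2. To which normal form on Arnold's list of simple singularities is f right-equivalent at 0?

The Hessian of f at 0 is [[2, 2], [2, 2]] with rank 1, so corank 1. A Groebner basis of the Jacobian ideal J(f) in C{x,y} is {x^5 + 10*x^4 + 30*x^3*y - 35*x^3 - 54*x^2*y + 23*x^2 + 27*x*y - 4*x - 4*y, x^4*y - 4*x^4 - 10*x^3*y + 10*x^3 + 15*x^2*y - 6*x^2 - 7*x*y + x + y, x + y^2 + y}; counting standard monomials gives mu = 9. Corank 1: A-series; mu = 9 gives A_9.

A_{9}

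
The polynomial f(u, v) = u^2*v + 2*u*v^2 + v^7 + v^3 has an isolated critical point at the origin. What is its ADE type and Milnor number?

The Hessian of f at 0 has rank 0. Corank 2; j^3 = v*(u + v)^2 has shape L^2 M (L != M), so D-series; mu = 8 gives D_8.

Type D_8, Milnor number mu = 8.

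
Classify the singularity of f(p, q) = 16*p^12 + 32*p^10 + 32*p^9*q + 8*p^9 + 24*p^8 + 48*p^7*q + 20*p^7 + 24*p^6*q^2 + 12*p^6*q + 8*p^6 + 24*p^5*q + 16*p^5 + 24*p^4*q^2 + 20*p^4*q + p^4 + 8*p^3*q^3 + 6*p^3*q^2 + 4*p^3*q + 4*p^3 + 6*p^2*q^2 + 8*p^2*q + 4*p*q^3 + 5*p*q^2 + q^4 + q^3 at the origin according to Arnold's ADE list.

D5

The Hessian of f at 0 is [[0, 0], [0, 0]] with rank 0, so corank 2. A Groebner basis of the Jacobian ideal J(f) in C{p,q} is {p*q^2 + 2*p*q + q^2, -4*p*q + q^3 - 2*q^2, p^2 + 3*p*q/2 + q^2/2}; counting standard monomials gives mu = 5. Corank 2; j^3 = (p + q)*(2*p + q)^2 has shape L^2 M (L != M), so D-series; mu = 5 gives D_5.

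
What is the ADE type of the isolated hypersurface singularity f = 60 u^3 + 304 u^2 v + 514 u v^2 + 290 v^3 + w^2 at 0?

The Hessian of f at 0 has rank 1. Corank 2; j^3 = 2*(3*u + 5*v)*(10*u^2 + 34*u*v + 29*v^2) splits into three distinct lines over C (the quadratic factor has nonzero discriminant), so D_4.

D4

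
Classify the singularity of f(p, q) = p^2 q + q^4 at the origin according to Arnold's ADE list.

D_5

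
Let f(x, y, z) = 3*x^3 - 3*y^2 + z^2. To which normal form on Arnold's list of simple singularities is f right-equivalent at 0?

A2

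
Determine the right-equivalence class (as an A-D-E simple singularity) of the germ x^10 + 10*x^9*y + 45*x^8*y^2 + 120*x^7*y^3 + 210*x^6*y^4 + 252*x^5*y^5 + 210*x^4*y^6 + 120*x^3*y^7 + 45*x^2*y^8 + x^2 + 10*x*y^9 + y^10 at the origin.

The Hessian of f at 0 has rank 1. Corank 1: A-series; mu = 9 gives A_9.

A_9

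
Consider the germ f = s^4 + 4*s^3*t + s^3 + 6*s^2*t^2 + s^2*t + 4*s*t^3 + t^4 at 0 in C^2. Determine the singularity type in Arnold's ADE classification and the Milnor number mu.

Type D_{5}, Milnor number mu = 5.

The Hessian of f at 0 is [[0, 0], [0, 0]] with rank 0, so corank 2. A Groebner basis of the Jacobian ideal J(f) in C{s,t} is {s*t^2, -s*t/4 + t^3, s^2 + s*t}; counting standard monomials gives mu = 5. Corank 2; j^3 = s^2*(s + t) has shape L^2 M (L != M), so D-series; mu = 5 gives D_5.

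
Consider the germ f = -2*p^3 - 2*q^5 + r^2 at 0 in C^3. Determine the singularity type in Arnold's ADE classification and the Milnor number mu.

Type E_{8}, Milnor number mu = 8.

The Hessian of f at 0 is [[0, 0, 0], [0, 0, 0], [0, 0, 2]] with rank 1, so corank 2. A Groebner basis of the Jacobian ideal J(f) in C{p,q,r} is {q^4, p^2, r}; counting standard monomials gives mu = 8. Corank 2; j^3 = -2*p^3 is a perfect cube, so E-series; the 5-jet and mu = 8 give E_8.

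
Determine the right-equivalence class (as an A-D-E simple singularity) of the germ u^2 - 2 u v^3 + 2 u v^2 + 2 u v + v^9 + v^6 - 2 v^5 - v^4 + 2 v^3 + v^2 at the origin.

A_8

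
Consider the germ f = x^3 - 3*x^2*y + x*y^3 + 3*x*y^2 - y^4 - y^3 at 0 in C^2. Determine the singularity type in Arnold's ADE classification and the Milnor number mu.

Type E7, Milnor number mu = 7.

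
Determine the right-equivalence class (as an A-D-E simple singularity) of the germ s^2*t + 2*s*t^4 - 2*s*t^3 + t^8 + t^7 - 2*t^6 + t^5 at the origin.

The Hessian of f at 0 has rank 0. Corank 2; j^3 = s^2*t has shape L^2 M (L != M), so D-series; mu = 9 gives D_9.

D9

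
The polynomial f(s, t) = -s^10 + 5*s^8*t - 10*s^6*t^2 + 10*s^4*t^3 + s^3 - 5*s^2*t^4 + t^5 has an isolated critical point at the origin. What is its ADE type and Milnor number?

The Hessian of f at 0 has rank 0. Corank 2; j^3 = s^3 is a perfect cube, so E-series; the 5-jet and mu = 8 give E_8.

Type E_8, Milnor number mu = 8.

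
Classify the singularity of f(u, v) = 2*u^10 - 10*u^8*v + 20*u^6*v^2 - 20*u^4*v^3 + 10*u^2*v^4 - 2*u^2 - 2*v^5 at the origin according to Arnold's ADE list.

The Hessian of f at 0 is [[-4, 0], [0, 0]] with rank 1, so corank 1. A Groebner basis of the Jacobian ideal J(f) in C{u,v} is {v^4, u}; counting standard monomials gives mu = 4. Corank 1: A-series; mu = 4 gives A_4.

A4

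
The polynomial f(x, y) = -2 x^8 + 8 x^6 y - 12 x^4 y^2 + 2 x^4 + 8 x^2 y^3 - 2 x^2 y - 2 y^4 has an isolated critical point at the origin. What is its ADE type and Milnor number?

Type D_5, Milnor number mu = 5.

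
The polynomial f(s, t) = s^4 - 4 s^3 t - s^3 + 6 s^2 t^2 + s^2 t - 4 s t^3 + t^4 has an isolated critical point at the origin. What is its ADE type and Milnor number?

Type D5, Milnor number mu = 5.

The Hessian of f at 0 is [[0, 0], [0, 0]] with rank 0, so corank 2. A Groebner basis of the Jacobian ideal J(f) in C{s,t} is {s*t^2, s*t/4 + t^3, s^2 - s*t}; counting standard monomials gives mu = 5. Corank 2; j^3 = -s^2*(s - t) has shape L^2 M (L != M), so D-series; mu = 5 gives D_5.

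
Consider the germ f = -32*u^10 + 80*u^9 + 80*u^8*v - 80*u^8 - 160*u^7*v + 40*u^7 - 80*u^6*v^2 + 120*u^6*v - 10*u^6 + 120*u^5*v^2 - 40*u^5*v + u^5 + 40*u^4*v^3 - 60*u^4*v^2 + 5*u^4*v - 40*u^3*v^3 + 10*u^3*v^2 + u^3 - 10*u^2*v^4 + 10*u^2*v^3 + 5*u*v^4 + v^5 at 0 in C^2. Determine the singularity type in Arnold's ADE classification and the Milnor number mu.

Type E8, Milnor number mu = 8.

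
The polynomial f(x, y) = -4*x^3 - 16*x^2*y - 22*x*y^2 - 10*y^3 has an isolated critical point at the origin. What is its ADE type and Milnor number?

Type D_{4}, Milnor number mu = 4.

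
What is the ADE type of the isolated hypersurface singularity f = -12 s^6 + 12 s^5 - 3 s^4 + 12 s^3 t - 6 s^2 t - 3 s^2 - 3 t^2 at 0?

A_{1}

The Hessian of f at 0 has rank 2. Corank 0: nondegenerate Morse point, so A_1.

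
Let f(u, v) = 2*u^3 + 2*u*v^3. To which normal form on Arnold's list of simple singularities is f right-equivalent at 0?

E_{7}

The Hessian of f at 0 has rank 0. Corank 2; j^3 = 2*u^3 is a perfect cube, so E-series; the 4-jet and mu = 7 give E_7.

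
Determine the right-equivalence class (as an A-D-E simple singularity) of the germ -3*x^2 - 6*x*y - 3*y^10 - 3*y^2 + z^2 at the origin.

A9

The Hessian of f at 0 has rank 2. Corank 1: A-series; mu = 9 gives A_9.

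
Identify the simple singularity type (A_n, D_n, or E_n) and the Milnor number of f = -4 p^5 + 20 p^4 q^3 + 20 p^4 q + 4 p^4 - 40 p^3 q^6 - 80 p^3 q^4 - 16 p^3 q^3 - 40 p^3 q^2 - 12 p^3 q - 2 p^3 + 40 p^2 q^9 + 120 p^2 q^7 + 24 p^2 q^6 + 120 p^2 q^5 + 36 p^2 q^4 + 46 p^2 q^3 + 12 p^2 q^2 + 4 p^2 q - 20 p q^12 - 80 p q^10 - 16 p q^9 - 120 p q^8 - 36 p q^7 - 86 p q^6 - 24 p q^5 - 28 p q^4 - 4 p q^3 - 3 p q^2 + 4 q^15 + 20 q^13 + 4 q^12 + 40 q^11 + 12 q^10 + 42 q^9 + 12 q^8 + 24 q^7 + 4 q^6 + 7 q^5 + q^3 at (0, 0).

The Hessian of f at 0 is [[0, 0], [0, 0]] with rank 0, so corank 2. A Groebner basis of the Jacobian ideal J(f) in C{p,q} is {q^3, p^2 - 3*q^2/2, p*q - 3*q^2/2}; counting standard monomials gives mu = 4. Corank 2; j^3 = -(p - q)*(2*p^2 - 2*p*q + q^2) splits into three distinct lines over C (the quadratic factor has nonzero discriminant), so D_4.

Type D_{4}, Milnor number mu = 4.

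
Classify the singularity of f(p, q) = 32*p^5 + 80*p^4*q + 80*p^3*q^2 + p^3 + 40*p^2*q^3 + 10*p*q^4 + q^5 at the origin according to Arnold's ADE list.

E_{8}

The Hessian of f at 0 is [[0, 0], [0, 0]] with rank 0, so corank 2. A Groebner basis of the Jacobian ideal J(f) in C{p,q} is {q^5, p*q^3 + q^4/8, p^2}; counting standard monomials gives mu = 8. Corank 2; j^3 = p^3 is a perfect cube, so E-series; the 5-jet and mu = 8 give E_8.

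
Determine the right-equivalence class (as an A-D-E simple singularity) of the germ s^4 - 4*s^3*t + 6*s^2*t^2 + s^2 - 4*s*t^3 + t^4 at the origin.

A_3

The Hessian of f at 0 has rank 1. Corank 1: A-series; mu = 3 gives A_3.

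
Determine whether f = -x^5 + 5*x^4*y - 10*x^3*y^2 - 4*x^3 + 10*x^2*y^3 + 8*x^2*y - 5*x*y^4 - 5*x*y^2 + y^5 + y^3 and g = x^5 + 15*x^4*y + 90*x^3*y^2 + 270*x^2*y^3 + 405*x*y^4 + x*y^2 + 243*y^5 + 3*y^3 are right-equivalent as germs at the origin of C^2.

Yes.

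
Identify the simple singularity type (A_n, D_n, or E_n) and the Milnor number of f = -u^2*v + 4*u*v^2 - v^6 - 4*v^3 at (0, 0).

Type D_7, Milnor number mu = 7.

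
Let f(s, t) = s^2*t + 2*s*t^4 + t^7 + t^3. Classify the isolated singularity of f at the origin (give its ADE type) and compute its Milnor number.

The Hessian of f at 0 has rank 0. Corank 2; j^3 = t*(s^2 + t^2) splits into three distinct lines over C (the quadratic factor has nonzero discriminant), so D_4.

Type D_{4}, Milnor number mu = 4.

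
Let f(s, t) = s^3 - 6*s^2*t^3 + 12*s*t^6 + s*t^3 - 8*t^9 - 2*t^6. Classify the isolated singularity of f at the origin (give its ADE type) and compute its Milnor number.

Type E7, Milnor number mu = 7.

The Hessian of f at 0 has rank 0. Corank 2; j^3 = s^3 is a perfect cube, so E-series; the 4-jet and mu = 7 give E_7.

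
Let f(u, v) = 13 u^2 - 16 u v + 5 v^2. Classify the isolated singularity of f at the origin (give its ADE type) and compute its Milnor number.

Type A_{1}, Milnor number mu = 1.

The Hessian of f at 0 is [[26, -16], [-16, 10]] with rank 2, so corank 0. A Groebner basis of the Jacobian ideal J(f) in C{u,v} is {u, v}; counting standard monomials gives mu = 1. Corank 0: nondegenerate Morse point, so A_1.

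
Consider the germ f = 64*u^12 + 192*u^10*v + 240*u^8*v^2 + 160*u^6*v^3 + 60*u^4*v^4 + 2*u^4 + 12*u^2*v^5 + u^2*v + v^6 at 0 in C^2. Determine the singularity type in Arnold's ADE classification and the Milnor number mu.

Type D_7, Milnor number mu = 7.

The Hessian of f at 0 is [[0, 0], [0, 0]] with rank 0, so corank 2. A Groebner basis of the Jacobian ideal J(f) in C{u,v} is {u^2/6 + v^5, u^3, u*v}; counting standard monomials gives mu = 7. Corank 2; j^3 = u^2*v has shape L^2 M (L != M), so D-series; mu = 7 gives D_7.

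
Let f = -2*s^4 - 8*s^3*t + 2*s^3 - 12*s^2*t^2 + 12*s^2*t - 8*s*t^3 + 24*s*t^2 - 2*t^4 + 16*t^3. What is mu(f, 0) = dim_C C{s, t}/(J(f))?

6

The Hessian of f at 0 has rank 0. Corank 2; j^3 = 2*(s + 2*t)^3 is a perfect cube, so E-series; the 4-jet and mu = 6 give E_6.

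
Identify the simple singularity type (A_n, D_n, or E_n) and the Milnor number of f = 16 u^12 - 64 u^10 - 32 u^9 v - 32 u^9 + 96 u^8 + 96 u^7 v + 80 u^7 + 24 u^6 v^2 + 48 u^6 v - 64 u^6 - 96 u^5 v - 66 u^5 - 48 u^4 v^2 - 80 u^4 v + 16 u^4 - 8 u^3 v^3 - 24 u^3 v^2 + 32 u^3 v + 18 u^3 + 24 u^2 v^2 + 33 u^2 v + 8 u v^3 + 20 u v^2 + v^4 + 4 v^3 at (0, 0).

Type D5, Milnor number mu = 5.

The Hessian of f at 0 has rank 0. Corank 2; j^3 = (2*u + v)*(3*u + 2*v)^2 has shape L^2 M (L != M), so D-series; mu = 5 gives D_5.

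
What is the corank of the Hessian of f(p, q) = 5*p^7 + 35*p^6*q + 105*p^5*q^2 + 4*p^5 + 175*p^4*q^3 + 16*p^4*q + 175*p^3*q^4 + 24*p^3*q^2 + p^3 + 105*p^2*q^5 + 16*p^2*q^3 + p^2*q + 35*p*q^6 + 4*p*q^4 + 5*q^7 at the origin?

2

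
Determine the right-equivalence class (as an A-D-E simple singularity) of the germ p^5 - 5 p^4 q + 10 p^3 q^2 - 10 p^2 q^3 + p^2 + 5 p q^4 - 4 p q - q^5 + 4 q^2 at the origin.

A_4

The Hessian of f at 0 is [[2, -4], [-4, 8]] with rank 1, so corank 1. A Groebner basis of the Jacobian ideal J(f) in C{p,q} is {q^4, p - 2*q}; counting standard monomials gives mu = 4. Corank 1: A-series; mu = 4 gives A_4.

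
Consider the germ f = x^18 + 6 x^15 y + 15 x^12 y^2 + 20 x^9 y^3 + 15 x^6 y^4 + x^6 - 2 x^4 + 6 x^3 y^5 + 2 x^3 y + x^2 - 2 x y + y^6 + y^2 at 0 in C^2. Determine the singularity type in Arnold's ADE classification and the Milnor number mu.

Type A5, Milnor number mu = 5.

The Hessian of f at 0 has rank 1. Corank 1: A-series; mu = 5 gives A_5.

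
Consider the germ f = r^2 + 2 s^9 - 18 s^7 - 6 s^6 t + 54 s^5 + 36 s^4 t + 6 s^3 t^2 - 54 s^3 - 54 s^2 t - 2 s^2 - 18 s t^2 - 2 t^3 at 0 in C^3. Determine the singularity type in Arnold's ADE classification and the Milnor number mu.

The Hessian of f at 0 has rank 2. Corank 1: A-series; mu = 2 gives A_2.

Type A2, Milnor number mu = 2.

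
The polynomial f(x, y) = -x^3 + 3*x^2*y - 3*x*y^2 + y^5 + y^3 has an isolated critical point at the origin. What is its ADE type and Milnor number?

Type E_8, Milnor number mu = 8.

The Hessian of f at 0 is [[0, 0], [0, 0]] with rank 0, so corank 2. A Groebner basis of the Jacobian ideal J(f) in C{x,y} is {y^4, x^2 - 2*x*y + y^2}; counting standard monomials gives mu = 8. Corank 2; j^3 = -(x - y)^3 is a perfect cube, so E-series; the 5-jet and mu = 8 give E_8.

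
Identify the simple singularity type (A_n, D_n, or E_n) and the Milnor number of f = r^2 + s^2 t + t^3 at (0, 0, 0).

The Hessian of f at 0 is [[0, 0, 0], [0, 0, 0], [0, 0, 2]] with rank 1, so corank 2. A Groebner basis of the Jacobian ideal J(f) in C{s,t,r} is {t^3, s^2 + 3*t^2, s*t, r}; counting standard monomials gives mu = 4. Corank 2; j^3 = t*(s^2 + t^2) splits into three distinct lines over C (the quadratic factor has nonzero discriminant), so D_4.

Type D_4, Milnor number mu = 4.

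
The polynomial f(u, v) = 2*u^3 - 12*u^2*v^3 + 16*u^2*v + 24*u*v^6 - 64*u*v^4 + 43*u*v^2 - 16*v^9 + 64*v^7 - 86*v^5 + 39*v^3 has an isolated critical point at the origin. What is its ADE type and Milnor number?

Type D_4, Milnor number mu = 4.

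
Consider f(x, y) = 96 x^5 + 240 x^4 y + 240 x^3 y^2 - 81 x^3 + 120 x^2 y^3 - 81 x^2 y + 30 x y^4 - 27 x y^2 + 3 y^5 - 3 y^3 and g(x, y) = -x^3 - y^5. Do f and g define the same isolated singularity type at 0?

The Hessian of f at 0 has rank 0. Corank 2; j^3 = -3*(3*x + y)^3 is a perfect cube, so E-series; the 5-jet and mu = 8 give E_8. The Hessian of g at 0 has rank 0. Corank 2; j^3 = -x^3 is a perfect cube, so E-series; the 5-jet and mu = 8 give E_8. Both have type E_8, hence right-equivalent.

Yes.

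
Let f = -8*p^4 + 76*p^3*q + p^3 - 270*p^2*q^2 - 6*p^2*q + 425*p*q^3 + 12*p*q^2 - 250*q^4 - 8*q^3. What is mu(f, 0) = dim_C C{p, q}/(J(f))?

7

The Hessian of f at 0 has rank 0. Corank 2; j^3 = (p - 2*q)^3 is a perfect cube, so E-series; the 4-jet and mu = 7 give E_7.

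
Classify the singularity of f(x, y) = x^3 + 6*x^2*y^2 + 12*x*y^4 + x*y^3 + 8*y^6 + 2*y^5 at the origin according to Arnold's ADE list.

E7

The Hessian of f at 0 has rank 0. Corank 2; j^3 = x^3 is a perfect cube, so E-series; the 4-jet and mu = 7 give E_7.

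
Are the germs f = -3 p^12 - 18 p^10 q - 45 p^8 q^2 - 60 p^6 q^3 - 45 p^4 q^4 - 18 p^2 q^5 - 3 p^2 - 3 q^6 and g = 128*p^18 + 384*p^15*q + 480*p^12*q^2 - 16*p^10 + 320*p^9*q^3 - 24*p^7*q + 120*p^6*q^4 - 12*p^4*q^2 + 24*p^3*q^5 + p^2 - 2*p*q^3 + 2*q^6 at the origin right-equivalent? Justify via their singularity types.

The Hessian of f at 0 has rank 1. Corank 1: A-series; mu = 5 gives A_5. The Hessian of g at 0 has rank 1. Corank 1: A-series; mu = 5 gives A_5. Both have type A_5, hence right-equivalent.

Yes.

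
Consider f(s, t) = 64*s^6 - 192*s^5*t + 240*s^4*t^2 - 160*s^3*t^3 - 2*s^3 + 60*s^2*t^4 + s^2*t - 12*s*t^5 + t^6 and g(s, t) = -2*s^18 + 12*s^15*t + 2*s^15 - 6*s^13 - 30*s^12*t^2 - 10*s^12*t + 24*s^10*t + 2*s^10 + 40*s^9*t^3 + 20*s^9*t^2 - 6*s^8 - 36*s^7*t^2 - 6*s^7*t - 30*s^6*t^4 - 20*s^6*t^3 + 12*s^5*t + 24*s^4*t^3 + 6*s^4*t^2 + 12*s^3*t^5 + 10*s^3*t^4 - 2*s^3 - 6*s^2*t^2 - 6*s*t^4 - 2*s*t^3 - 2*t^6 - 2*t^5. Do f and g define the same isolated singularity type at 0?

The Hessian of f at 0 has rank 0. Corank 2; j^3 = -s^2*(2*s - t) has shape L^2 M (L != M), so D-series; mu = 7 gives D_7. The Hessian of g at 0 has rank 0. Corank 2; j^3 = -2*s^3 is a perfect cube, so E-series; the 4-jet and mu = 7 give E_7. f is D_7 but g is E_7, hence not right-equivalent.

No.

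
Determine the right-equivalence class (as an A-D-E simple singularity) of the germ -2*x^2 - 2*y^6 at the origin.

A_5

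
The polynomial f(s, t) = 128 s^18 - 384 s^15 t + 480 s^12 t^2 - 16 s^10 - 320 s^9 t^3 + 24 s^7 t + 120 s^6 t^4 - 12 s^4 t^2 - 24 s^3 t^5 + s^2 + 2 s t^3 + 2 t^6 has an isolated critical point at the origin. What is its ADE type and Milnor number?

Type A5, Milnor number mu = 5.

The Hessian of f at 0 has rank 1. Corank 1: A-series; mu = 5 gives A_5.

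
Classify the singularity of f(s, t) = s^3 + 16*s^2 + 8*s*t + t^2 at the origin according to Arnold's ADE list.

A_{2}

The Hessian of f at 0 is [[32, 8], [8, 2]] with rank 1, so corank 1. A Groebner basis of the Jacobian ideal J(f) in C{s,t} is {t^2, s + t/4}; counting standard monomials gives mu = 2. Corank 1: A-series; mu = 2 gives A_2.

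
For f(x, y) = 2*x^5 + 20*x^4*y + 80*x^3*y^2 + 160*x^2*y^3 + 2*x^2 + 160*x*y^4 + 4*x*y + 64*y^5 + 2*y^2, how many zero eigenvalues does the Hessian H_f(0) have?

The Hessian at 0 is [[4, 4], [4, 4]] of rank 1; hence corank 1.

1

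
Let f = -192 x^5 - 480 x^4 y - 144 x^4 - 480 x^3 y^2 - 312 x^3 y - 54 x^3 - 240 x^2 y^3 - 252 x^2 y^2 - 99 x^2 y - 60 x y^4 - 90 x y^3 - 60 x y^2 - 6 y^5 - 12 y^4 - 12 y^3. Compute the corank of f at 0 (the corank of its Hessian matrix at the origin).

2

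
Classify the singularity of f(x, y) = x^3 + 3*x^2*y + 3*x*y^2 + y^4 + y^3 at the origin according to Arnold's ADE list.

E_{6}

The Hessian of f at 0 has rank 0. Corank 2; j^3 = (x + y)^3 is a perfect cube, so E-series; the 4-jet and mu = 6 give E_6.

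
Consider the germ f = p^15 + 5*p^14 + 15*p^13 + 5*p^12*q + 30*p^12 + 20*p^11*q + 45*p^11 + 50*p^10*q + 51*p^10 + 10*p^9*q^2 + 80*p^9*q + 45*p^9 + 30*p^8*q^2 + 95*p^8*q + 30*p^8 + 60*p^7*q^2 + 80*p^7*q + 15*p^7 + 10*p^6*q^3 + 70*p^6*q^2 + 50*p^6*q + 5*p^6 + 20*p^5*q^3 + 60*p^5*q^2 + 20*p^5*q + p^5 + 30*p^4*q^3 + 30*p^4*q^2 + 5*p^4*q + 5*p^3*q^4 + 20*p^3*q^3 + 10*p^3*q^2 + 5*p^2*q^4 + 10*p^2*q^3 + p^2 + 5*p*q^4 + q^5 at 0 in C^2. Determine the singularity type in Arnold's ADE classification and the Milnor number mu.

The Hessian of f at 0 has rank 1. Corank 1: A-series; mu = 4 gives A_4.

Type A4, Milnor number mu = 4.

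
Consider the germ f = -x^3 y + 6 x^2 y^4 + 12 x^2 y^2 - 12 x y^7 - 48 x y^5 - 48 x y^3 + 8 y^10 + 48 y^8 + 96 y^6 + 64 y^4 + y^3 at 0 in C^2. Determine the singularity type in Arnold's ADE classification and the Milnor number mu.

Type E7, Milnor number mu = 7.

The Hessian of f at 0 has rank 0. Corank 2; j^3 = y^3 is a perfect cube, so E-series; the 4-jet and mu = 7 give E_7.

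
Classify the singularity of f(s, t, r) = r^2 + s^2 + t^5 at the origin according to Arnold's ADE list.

A_4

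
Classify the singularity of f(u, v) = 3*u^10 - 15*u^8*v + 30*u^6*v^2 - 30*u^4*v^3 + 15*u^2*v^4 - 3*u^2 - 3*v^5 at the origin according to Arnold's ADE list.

The Hessian of f at 0 is [[-6, 0], [0, 0]] with rank 1, so corank 1. A Groebner basis of the Jacobian ideal J(f) in C{u,v} is {v^4, u}; counting standard monomials gives mu = 4. Corank 1: A-series; mu = 4 gives A_4.

A_{4}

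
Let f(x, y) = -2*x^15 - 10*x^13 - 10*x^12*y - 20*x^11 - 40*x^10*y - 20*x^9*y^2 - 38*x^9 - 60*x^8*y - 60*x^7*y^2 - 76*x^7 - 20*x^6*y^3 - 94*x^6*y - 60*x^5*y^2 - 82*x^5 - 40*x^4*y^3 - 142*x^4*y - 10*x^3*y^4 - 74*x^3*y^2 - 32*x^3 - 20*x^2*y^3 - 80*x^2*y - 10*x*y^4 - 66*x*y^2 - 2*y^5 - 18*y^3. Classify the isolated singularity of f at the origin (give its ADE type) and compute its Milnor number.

The Hessian of f at 0 is [[0, 0], [0, 0]] with rank 0, so corank 2. A Groebner basis of the Jacobian ideal J(f) in C{x,y} is {-1024*x*y/329 + y^4 - 768*y^2/329, x*y^2 + 3*y^3/4, x^2 + 1979*x*y/1316 + 186*y^2/329}; counting standard monomials gives mu = 6. Corank 2; j^3 = -2*(x + y)*(4*x + 3*y)^2 has shape L^2 M (L != M), so D-series; mu = 6 gives D_6.

Type D6, Milnor number mu = 6.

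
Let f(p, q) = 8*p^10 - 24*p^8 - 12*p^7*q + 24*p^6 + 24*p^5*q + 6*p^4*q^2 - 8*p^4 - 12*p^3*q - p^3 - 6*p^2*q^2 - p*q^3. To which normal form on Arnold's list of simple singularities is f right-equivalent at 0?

E_{7}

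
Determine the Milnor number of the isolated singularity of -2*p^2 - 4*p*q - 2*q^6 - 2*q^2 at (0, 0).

The Hessian of f at 0 has rank 1. Corank 1: A-series; mu = 5 gives A_5.

5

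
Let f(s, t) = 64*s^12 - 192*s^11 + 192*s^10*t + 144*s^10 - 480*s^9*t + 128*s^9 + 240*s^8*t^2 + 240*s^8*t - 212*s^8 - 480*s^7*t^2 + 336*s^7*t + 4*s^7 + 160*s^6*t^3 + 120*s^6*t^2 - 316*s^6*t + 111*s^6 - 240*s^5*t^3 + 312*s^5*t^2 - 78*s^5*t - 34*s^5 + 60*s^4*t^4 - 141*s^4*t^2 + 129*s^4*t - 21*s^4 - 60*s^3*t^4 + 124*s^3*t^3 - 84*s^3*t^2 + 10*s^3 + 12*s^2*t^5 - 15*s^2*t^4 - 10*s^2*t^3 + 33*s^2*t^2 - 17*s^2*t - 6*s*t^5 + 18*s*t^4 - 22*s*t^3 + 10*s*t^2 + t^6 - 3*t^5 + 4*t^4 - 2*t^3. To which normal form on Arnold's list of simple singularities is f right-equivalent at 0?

D4

The Hessian of f at 0 has rank 0. Corank 2; j^3 = (2*s - t)*(5*s^2 - 6*s*t + 2*t^2) splits into three distinct lines over C (the quadratic factor has nonzero discriminant), so D_4.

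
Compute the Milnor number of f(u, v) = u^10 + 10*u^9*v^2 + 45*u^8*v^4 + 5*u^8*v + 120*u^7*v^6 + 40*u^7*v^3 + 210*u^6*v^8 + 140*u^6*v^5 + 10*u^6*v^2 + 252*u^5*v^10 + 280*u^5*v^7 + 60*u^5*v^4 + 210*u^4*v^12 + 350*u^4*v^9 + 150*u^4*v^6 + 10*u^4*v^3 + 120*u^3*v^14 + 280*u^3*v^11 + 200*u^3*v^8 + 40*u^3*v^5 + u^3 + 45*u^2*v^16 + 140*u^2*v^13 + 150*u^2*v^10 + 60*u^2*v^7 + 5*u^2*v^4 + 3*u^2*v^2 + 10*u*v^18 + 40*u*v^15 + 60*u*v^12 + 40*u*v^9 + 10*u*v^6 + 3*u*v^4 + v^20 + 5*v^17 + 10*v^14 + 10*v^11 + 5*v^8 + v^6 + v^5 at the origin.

8

The Hessian of f at 0 is [[0, 0], [0, 0]] with rank 0, so corank 2. A Groebner basis of the Jacobian ideal J(f) in C{u,v} is {v^4, u^3, u^2/2 + u*v^2}; counting standard monomials gives mu = 8. Corank 2; j^3 = u^3 is a perfect cube, so E-series; the 5-jet and mu = 8 give E_8.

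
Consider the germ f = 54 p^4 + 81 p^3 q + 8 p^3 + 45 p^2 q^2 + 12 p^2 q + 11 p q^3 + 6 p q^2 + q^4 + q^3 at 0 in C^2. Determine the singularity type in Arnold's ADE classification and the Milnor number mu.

The Hessian of f at 0 has rank 0. Corank 2; j^3 = (2*p + q)^3 is a perfect cube, so E-series; the 4-jet and mu = 7 give E_7.

Type E7, Milnor number mu = 7.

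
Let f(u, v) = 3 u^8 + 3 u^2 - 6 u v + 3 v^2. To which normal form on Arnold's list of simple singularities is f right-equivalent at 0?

A7

The Hessian of f at 0 has rank 1. Corank 1: A-series; mu = 7 gives A_7.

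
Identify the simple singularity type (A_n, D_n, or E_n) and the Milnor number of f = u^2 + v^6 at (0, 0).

Type A_{5}, Milnor number mu = 5.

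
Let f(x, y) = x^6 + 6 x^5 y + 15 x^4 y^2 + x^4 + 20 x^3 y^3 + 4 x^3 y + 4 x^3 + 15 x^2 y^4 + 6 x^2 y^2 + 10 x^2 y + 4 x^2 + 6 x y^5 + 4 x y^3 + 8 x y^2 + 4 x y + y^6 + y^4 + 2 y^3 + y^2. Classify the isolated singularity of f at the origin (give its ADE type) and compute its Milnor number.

Type A5, Milnor number mu = 5.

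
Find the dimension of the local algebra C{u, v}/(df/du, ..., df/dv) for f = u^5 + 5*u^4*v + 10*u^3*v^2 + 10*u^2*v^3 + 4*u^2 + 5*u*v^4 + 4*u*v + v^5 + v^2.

4

The Hessian of f at 0 has rank 1. Corank 1: A-series; mu = 4 gives A_4.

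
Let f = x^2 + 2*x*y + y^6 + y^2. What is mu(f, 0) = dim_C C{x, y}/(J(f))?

The Hessian of f at 0 has rank 1. Corank 1: A-series; mu = 5 gives A_5.

5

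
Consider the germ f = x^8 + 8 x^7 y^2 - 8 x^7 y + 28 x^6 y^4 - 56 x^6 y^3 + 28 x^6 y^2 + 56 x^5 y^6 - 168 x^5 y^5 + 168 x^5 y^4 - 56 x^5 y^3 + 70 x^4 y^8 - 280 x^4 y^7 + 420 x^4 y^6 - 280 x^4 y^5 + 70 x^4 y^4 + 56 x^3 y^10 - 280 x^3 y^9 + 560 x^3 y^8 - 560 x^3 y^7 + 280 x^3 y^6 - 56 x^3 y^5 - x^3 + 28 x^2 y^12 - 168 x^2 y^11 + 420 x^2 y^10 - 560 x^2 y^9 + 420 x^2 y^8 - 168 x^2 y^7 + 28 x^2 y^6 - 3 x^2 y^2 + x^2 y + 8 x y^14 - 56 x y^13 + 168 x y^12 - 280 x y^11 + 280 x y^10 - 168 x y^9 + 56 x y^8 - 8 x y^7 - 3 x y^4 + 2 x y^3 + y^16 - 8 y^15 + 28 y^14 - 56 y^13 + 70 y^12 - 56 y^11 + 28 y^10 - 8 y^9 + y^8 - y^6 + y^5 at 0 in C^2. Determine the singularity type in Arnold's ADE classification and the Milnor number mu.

Type D_9, Milnor number mu = 9.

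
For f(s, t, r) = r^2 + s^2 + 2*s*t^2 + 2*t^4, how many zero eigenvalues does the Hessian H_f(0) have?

Hessian at 0 has rank 2.

1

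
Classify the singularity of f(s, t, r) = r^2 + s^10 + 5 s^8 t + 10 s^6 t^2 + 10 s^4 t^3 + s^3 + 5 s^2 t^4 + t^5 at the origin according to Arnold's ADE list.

E8

The Hessian of f at 0 has rank 1. Corank 2; j^3 = s^3 is a perfect cube, so E-series; the 5-jet and mu = 8 give E_8.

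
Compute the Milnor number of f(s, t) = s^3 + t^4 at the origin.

6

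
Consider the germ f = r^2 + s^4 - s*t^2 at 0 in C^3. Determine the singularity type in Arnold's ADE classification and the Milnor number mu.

The Hessian of f at 0 is [[0, 0, 0], [0, 0, 0], [0, 0, 2]] with rank 1, so corank 2. A Groebner basis of the Jacobian ideal J(f) in C{s,t,r} is {s^3 - t^2/4, t^3, s*t, r}; counting standard monomials gives mu = 5. Corank 2; j^3 = -s*t^2 has shape L^2 M (L != M), so D-series; mu = 5 gives D_5.

Type D_{5}, Milnor number mu = 5.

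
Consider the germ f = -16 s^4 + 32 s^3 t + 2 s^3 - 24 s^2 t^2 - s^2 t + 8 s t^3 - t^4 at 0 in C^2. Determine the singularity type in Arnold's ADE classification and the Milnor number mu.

Type D_5, Milnor number mu = 5.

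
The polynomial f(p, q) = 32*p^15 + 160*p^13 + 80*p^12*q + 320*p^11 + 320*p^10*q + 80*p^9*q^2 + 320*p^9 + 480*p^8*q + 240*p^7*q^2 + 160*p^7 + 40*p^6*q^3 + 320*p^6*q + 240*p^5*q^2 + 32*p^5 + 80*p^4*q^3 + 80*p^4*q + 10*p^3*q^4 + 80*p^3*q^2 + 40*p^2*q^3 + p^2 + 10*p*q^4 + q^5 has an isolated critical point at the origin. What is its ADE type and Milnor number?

The Hessian of f at 0 has rank 1. Corank 1: A-series; mu = 4 gives A_4.

Type A_4, Milnor number mu = 4.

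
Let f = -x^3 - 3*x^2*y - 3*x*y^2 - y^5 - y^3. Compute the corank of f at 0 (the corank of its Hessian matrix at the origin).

2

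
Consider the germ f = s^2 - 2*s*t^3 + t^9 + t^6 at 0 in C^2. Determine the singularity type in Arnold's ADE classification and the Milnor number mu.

Type A_{8}, Milnor number mu = 8.

The Hessian of f at 0 is [[2, 0], [0, 0]] with rank 1, so corank 1. A Groebner basis of the Jacobian ideal J(f) in C{s,t} is {s^2*t^2, s^3, -s + t^3}; counting standard monomials gives mu = 8. Corank 1: A-series; mu = 8 gives A_8.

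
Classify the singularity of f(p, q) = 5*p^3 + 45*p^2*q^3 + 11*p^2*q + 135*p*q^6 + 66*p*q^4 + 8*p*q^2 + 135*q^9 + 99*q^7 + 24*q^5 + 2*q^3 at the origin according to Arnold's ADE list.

D_4

The Hessian of f at 0 has rank 0. Corank 2; j^3 = (p + q)*(5*p^2 + 6*p*q + 2*q^2) splits into three distinct lines over C (the quadratic factor has nonzero discriminant), so D_4.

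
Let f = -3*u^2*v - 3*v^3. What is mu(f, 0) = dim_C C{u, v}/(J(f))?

4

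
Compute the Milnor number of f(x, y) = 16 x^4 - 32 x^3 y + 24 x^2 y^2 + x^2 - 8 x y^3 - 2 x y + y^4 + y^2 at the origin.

3

The Hessian of f at 0 is [[2, -2], [-2, 2]] with rank 1, so corank 1. A Groebner basis of the Jacobian ideal J(f) in C{x,y} is {y^3, x - y}; counting standard monomials gives mu = 3. Corank 1: A-series; mu = 3 gives A_3.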